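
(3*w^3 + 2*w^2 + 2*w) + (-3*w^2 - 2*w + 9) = 3*w^3 - w^2 + 9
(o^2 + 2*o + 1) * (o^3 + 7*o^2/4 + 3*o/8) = o^5 + 15*o^4/4 + 39*o^3/8 + 5*o^2/2 + 3*o/8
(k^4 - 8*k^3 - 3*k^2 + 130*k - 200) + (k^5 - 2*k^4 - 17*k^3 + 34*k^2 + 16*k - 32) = k^5 - k^4 - 25*k^3 + 31*k^2 + 146*k - 232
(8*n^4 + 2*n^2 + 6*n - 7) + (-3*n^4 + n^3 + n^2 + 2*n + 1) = 5*n^4 + n^3 + 3*n^2 + 8*n - 6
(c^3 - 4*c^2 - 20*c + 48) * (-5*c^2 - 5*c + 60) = -5*c^5 + 15*c^4 + 180*c^3 - 380*c^2 - 1440*c + 2880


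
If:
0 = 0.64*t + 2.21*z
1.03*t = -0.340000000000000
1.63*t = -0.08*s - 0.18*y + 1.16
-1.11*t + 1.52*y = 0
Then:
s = 21.77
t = -0.33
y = -0.24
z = 0.10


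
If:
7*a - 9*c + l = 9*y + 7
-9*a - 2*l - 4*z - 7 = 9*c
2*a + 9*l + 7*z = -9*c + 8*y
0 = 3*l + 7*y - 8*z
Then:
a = 41*z/376 - 21/94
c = -2371*z/3384 - 63/94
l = 249*z/376 + 49/94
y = 323*z/376 - 21/94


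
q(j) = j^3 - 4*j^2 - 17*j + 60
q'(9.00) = 154.00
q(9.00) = 312.00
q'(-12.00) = 511.00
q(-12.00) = -2040.00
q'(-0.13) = -15.91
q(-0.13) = 62.14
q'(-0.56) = -11.58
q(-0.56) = 68.09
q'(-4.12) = 66.88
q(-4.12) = -7.79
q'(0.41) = -19.78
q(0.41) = 52.43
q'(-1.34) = -0.89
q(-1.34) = 73.19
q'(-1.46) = 1.07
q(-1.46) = 73.18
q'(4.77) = 13.10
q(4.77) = -3.57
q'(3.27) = -11.08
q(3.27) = -3.40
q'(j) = 3*j^2 - 8*j - 17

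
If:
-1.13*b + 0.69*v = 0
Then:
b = 0.610619469026549*v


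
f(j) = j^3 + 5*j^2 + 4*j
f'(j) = 3*j^2 + 10*j + 4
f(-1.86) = 3.42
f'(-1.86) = -4.22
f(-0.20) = -0.61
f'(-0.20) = 2.12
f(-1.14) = 0.46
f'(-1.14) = -3.50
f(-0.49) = -0.88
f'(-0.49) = -0.18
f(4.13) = 172.25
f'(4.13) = 96.47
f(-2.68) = 5.94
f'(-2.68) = -1.25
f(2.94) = 80.39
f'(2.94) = 59.33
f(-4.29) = -4.09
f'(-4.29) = 16.31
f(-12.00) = -1056.00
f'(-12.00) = 316.00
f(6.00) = 420.00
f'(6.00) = 172.00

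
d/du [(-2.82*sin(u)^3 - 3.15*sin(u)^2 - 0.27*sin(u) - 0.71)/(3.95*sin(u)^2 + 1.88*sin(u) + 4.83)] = (-11.139*sin(u)^4 - 10.6032*sin(u)^3 - 45.7173*sin(u)^2 - 24.82*sin(u) + 0.0306999999999997)*cos(u)/(15.6025*sin(u)^4 + 14.852*sin(u)^3 + 41.6914*sin(u)^2 + 18.1608*sin(u) + 23.3289)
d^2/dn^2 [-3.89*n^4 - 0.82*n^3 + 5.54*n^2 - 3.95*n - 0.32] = -46.68*n^2 - 4.92*n + 11.08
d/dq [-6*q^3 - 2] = -18*q^2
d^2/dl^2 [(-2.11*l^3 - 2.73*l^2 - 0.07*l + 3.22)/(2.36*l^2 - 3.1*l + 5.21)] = (1.4210854715202e-14*l^5 - 2.1316282072803e-14*l^4 - 29.391872*l^3 + 513.47826*l^2 - 479.825274*l - 167.76319)/(13.144256*l^6 - 51.79728*l^5 + 155.091648*l^4 - 258.48916*l^3 + 342.384528*l^2 - 252.44013*l + 141.420761)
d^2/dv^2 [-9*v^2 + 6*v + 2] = -18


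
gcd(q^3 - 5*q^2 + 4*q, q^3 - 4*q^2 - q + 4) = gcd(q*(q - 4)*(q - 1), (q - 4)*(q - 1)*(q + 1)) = q^2 - 5*q + 4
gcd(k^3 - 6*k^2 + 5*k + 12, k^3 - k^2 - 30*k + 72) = k^2 - 7*k + 12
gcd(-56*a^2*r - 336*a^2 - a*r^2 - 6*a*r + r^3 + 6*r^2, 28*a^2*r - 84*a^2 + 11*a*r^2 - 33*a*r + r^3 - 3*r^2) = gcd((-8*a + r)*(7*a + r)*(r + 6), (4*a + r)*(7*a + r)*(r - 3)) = 7*a + r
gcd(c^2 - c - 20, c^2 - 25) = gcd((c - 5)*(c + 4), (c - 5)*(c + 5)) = c - 5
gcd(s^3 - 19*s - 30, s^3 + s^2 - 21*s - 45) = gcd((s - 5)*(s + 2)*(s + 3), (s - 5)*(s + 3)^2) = s^2 - 2*s - 15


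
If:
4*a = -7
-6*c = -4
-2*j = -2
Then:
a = -7/4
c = 2/3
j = 1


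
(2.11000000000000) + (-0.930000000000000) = 1.18000000000000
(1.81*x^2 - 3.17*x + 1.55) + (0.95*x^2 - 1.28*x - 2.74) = 2.76*x^2 - 4.45*x - 1.19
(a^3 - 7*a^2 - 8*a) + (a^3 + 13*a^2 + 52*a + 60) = 2*a^3 + 6*a^2 + 44*a + 60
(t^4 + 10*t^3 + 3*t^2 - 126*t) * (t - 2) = t^5 + 8*t^4 - 17*t^3 - 132*t^2 + 252*t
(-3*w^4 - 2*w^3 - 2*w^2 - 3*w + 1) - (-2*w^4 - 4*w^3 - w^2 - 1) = -w^4 + 2*w^3 - w^2 - 3*w + 2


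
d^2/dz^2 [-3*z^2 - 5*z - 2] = -6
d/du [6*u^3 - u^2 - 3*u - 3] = 18*u^2 - 2*u - 3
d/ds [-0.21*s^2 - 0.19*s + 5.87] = -0.42*s - 0.19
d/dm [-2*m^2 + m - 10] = 1 - 4*m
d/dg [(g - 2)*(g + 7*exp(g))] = g + (g - 2)*(7*exp(g) + 1) + 7*exp(g)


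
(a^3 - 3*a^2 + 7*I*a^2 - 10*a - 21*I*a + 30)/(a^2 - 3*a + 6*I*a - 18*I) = (a^2 + 7*I*a - 10)/(a + 6*I)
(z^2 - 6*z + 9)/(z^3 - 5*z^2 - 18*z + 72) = (z - 3)/(z^2 - 2*z - 24)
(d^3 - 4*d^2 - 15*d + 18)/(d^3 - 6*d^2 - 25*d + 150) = (d^2 + 2*d - 3)/(d^2 - 25)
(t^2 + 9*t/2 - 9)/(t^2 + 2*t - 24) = (t - 3/2)/(t - 4)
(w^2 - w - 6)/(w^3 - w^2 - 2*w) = (-w^2 + w + 6)/(w*(-w^2 + w + 2))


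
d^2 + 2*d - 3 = (d - 1)*(d + 3)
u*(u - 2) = u^2 - 2*u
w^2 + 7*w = w*(w + 7)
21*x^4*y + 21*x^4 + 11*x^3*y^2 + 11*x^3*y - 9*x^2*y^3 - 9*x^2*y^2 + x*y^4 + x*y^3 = (-7*x + y)*(-3*x + y)*(x + y)*(x*y + x)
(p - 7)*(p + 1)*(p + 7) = p^3 + p^2 - 49*p - 49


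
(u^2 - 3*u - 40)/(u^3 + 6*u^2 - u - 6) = (u^2 - 3*u - 40)/(u^3 + 6*u^2 - u - 6)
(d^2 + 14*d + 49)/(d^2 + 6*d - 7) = (d + 7)/(d - 1)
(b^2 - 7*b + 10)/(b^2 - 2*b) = (b - 5)/b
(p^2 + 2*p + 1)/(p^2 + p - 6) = (p^2 + 2*p + 1)/(p^2 + p - 6)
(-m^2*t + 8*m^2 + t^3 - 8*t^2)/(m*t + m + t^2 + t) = (-m*t + 8*m + t^2 - 8*t)/(t + 1)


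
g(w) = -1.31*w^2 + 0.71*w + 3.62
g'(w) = 0.71 - 2.62*w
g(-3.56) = -15.51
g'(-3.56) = 10.04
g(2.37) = -2.06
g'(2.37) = -5.50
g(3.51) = -10.03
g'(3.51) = -8.49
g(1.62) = 1.33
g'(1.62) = -3.53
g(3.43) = -9.36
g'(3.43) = -8.28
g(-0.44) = 3.05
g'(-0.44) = 1.86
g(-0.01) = 3.61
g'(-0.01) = 0.74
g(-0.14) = 3.49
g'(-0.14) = 1.08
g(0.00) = 3.62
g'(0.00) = 0.71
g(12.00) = -176.50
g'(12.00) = -30.73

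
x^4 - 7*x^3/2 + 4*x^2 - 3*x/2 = x*(x - 3/2)*(x - 1)^2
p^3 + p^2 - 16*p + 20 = (p - 2)^2*(p + 5)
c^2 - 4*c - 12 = (c - 6)*(c + 2)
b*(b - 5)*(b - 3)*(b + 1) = b^4 - 7*b^3 + 7*b^2 + 15*b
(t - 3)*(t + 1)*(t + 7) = t^3 + 5*t^2 - 17*t - 21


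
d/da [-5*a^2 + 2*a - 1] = 2 - 10*a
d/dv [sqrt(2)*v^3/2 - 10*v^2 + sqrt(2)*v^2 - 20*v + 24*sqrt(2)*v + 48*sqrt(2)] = 3*sqrt(2)*v^2/2 - 20*v + 2*sqrt(2)*v - 20 + 24*sqrt(2)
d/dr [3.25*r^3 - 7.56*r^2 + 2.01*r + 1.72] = 9.75*r^2 - 15.12*r + 2.01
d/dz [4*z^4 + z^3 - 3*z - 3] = 16*z^3 + 3*z^2 - 3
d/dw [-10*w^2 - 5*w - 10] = -20*w - 5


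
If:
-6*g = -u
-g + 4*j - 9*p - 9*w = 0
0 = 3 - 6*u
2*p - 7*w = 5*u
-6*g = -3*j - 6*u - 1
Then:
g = 1/12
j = -7/6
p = -43/324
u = 1/2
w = -32/81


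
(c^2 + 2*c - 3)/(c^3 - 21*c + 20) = (c + 3)/(c^2 + c - 20)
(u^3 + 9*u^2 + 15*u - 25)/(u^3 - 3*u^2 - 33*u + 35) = (u + 5)/(u - 7)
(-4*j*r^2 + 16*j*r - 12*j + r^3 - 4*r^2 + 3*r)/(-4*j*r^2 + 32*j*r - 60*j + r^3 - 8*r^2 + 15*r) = (r - 1)/(r - 5)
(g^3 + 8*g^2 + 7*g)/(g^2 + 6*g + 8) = g*(g^2 + 8*g + 7)/(g^2 + 6*g + 8)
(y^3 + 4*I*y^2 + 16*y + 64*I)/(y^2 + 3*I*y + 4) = (y^2 + 16)/(y - I)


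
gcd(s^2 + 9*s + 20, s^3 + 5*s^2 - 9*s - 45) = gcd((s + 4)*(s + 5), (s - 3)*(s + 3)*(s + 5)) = s + 5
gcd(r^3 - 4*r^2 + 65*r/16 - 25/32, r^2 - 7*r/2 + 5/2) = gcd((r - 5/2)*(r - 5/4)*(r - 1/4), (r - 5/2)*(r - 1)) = r - 5/2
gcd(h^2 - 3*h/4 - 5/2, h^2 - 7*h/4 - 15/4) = h + 5/4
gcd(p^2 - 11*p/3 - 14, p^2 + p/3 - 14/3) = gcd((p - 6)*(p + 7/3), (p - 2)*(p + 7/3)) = p + 7/3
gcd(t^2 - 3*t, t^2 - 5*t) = t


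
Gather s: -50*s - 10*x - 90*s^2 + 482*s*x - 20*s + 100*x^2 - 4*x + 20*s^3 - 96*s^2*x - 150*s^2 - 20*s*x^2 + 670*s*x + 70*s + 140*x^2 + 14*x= 20*s^3 + s^2*(-96*x - 240) + s*(-20*x^2 + 1152*x) + 240*x^2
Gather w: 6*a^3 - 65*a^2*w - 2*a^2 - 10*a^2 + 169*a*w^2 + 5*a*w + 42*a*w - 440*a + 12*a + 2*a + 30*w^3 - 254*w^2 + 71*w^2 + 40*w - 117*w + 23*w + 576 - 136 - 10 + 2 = 6*a^3 - 12*a^2 - 426*a + 30*w^3 + w^2*(169*a - 183) + w*(-65*a^2 + 47*a - 54) + 432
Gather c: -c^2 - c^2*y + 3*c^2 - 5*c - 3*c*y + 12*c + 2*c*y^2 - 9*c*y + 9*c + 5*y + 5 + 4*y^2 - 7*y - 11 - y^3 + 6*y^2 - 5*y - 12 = c^2*(2 - y) + c*(2*y^2 - 12*y + 16) - y^3 + 10*y^2 - 7*y - 18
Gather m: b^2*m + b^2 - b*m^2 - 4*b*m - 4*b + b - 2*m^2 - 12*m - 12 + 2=b^2 - 3*b + m^2*(-b - 2) + m*(b^2 - 4*b - 12) - 10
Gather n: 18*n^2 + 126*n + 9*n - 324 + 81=18*n^2 + 135*n - 243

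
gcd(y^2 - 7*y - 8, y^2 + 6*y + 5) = y + 1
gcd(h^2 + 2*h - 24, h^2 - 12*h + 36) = 1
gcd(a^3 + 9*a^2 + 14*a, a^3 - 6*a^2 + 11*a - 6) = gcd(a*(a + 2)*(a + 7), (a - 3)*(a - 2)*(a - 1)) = 1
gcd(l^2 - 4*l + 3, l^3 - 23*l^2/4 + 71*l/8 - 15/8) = l - 3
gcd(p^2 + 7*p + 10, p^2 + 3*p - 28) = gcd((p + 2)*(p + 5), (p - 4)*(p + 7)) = 1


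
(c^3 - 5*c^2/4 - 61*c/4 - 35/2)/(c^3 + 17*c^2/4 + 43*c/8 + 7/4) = 2*(c - 5)/(2*c + 1)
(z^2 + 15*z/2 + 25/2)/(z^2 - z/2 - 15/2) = (z + 5)/(z - 3)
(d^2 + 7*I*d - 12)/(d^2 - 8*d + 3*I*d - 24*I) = (d + 4*I)/(d - 8)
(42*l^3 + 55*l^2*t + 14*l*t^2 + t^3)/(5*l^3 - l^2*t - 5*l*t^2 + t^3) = (42*l^2 + 13*l*t + t^2)/(5*l^2 - 6*l*t + t^2)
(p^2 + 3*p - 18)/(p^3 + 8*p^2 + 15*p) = (p^2 + 3*p - 18)/(p*(p^2 + 8*p + 15))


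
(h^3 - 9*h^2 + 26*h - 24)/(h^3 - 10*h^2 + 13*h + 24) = (h^2 - 6*h + 8)/(h^2 - 7*h - 8)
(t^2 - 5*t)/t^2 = (t - 5)/t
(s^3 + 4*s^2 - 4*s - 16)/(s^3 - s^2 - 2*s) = (s^2 + 6*s + 8)/(s*(s + 1))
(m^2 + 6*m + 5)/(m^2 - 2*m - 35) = (m + 1)/(m - 7)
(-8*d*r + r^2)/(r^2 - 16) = r*(-8*d + r)/(r^2 - 16)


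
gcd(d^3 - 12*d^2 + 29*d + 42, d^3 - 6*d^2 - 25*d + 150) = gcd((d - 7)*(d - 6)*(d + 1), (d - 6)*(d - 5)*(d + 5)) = d - 6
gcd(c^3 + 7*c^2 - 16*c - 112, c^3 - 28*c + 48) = c - 4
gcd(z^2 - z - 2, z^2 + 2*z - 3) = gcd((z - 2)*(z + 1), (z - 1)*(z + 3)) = 1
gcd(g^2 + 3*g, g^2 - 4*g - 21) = g + 3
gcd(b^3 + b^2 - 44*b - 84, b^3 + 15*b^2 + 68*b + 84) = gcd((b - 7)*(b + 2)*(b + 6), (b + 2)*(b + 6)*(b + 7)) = b^2 + 8*b + 12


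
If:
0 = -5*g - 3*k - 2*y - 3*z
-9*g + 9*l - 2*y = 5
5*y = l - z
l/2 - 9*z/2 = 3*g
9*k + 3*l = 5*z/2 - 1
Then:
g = 1073/5781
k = -161/423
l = 1498/1927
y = 314/1927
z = -72/1927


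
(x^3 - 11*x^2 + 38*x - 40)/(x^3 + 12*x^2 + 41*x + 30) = (x^3 - 11*x^2 + 38*x - 40)/(x^3 + 12*x^2 + 41*x + 30)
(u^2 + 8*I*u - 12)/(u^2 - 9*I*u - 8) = (-u^2 - 8*I*u + 12)/(-u^2 + 9*I*u + 8)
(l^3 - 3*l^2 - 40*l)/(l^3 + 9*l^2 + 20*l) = (l - 8)/(l + 4)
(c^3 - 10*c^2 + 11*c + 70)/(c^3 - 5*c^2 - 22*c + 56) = (c^2 - 3*c - 10)/(c^2 + 2*c - 8)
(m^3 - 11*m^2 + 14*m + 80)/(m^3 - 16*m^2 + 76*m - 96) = (m^2 - 3*m - 10)/(m^2 - 8*m + 12)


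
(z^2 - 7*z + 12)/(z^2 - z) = (z^2 - 7*z + 12)/(z*(z - 1))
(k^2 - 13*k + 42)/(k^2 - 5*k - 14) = (k - 6)/(k + 2)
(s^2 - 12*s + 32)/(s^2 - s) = (s^2 - 12*s + 32)/(s*(s - 1))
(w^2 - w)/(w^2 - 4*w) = (w - 1)/(w - 4)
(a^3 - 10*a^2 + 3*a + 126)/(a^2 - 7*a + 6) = (a^2 - 4*a - 21)/(a - 1)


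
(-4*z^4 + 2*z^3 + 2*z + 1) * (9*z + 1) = -36*z^5 + 14*z^4 + 2*z^3 + 18*z^2 + 11*z + 1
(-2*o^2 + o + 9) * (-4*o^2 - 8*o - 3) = 8*o^4 + 12*o^3 - 38*o^2 - 75*o - 27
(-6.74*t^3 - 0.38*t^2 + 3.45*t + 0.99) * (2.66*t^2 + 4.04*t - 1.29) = -17.9284*t^5 - 28.2404*t^4 + 16.3364*t^3 + 17.0616*t^2 - 0.450900000000001*t - 1.2771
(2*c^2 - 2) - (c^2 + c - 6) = c^2 - c + 4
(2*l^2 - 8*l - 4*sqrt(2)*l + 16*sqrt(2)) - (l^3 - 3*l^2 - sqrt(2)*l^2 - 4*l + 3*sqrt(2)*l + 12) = -l^3 + sqrt(2)*l^2 + 5*l^2 - 7*sqrt(2)*l - 4*l - 12 + 16*sqrt(2)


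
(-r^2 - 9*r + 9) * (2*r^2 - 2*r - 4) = -2*r^4 - 16*r^3 + 40*r^2 + 18*r - 36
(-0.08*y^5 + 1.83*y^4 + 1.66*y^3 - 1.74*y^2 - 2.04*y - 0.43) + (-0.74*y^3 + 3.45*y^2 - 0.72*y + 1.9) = -0.08*y^5 + 1.83*y^4 + 0.92*y^3 + 1.71*y^2 - 2.76*y + 1.47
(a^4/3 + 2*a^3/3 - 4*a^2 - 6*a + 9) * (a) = a^5/3 + 2*a^4/3 - 4*a^3 - 6*a^2 + 9*a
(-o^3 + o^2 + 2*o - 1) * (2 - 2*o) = 2*o^4 - 4*o^3 - 2*o^2 + 6*o - 2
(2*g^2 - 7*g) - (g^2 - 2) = g^2 - 7*g + 2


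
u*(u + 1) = u^2 + u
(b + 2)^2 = b^2 + 4*b + 4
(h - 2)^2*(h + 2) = h^3 - 2*h^2 - 4*h + 8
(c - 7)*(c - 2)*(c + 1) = c^3 - 8*c^2 + 5*c + 14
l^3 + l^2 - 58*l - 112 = (l - 8)*(l + 2)*(l + 7)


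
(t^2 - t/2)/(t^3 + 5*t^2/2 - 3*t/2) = 1/(t + 3)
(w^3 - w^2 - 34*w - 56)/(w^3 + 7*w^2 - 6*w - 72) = (w^2 - 5*w - 14)/(w^2 + 3*w - 18)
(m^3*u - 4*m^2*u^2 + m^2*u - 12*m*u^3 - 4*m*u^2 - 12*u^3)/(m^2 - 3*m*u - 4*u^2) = u*(-m^3 + 4*m^2*u - m^2 + 12*m*u^2 + 4*m*u + 12*u^2)/(-m^2 + 3*m*u + 4*u^2)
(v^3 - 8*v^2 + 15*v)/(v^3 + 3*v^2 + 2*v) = (v^2 - 8*v + 15)/(v^2 + 3*v + 2)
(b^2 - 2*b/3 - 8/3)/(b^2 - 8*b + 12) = (b + 4/3)/(b - 6)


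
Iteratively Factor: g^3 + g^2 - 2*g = (g)*(g^2 + g - 2) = g*(g + 2)*(g - 1)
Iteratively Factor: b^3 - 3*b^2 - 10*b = (b + 2)*(b^2 - 5*b) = (b - 5)*(b + 2)*(b)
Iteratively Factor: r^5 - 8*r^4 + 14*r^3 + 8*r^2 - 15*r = (r - 5)*(r^4 - 3*r^3 - r^2 + 3*r) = (r - 5)*(r - 1)*(r^3 - 2*r^2 - 3*r) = (r - 5)*(r - 1)*(r + 1)*(r^2 - 3*r) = r*(r - 5)*(r - 1)*(r + 1)*(r - 3)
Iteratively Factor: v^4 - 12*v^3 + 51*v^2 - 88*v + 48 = (v - 1)*(v^3 - 11*v^2 + 40*v - 48) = (v - 4)*(v - 1)*(v^2 - 7*v + 12) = (v - 4)*(v - 3)*(v - 1)*(v - 4)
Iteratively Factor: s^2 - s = (s)*(s - 1)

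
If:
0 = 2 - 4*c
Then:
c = 1/2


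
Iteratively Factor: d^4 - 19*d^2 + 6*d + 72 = (d - 3)*(d^3 + 3*d^2 - 10*d - 24) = (d - 3)*(d + 4)*(d^2 - d - 6) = (d - 3)*(d + 2)*(d + 4)*(d - 3)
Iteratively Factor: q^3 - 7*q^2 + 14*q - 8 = (q - 1)*(q^2 - 6*q + 8) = (q - 2)*(q - 1)*(q - 4)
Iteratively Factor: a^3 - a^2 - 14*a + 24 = (a - 2)*(a^2 + a - 12) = (a - 3)*(a - 2)*(a + 4)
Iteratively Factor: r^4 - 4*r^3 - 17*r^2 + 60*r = (r - 5)*(r^3 + r^2 - 12*r) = r*(r - 5)*(r^2 + r - 12) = r*(r - 5)*(r - 3)*(r + 4)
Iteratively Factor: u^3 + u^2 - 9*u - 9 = (u + 3)*(u^2 - 2*u - 3) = (u - 3)*(u + 3)*(u + 1)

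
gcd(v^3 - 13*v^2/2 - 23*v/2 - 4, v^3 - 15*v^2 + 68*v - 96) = v - 8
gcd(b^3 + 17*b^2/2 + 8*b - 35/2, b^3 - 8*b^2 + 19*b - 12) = b - 1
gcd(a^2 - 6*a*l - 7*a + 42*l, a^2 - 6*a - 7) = a - 7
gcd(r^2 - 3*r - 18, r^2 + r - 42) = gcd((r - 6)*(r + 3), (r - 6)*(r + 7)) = r - 6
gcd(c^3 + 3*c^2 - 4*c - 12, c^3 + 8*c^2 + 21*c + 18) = c^2 + 5*c + 6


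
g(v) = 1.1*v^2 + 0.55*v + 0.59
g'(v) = 2.2*v + 0.55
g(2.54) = 9.08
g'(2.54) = 6.14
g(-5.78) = 34.16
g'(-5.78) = -12.17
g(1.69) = 4.66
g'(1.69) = 4.27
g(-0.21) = 0.52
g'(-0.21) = 0.09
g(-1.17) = 1.45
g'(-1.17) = -2.02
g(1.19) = 2.80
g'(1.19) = 3.17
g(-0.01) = 0.58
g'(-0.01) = 0.53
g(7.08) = 59.62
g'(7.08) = 16.13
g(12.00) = 165.59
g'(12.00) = 26.95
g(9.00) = 94.64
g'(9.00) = 20.35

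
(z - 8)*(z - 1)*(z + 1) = z^3 - 8*z^2 - z + 8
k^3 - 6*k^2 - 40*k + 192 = (k - 8)*(k - 4)*(k + 6)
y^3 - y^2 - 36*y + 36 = (y - 6)*(y - 1)*(y + 6)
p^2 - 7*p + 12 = (p - 4)*(p - 3)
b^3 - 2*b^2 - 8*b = b*(b - 4)*(b + 2)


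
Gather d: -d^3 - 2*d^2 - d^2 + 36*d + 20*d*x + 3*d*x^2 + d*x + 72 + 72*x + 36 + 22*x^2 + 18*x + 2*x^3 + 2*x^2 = -d^3 - 3*d^2 + d*(3*x^2 + 21*x + 36) + 2*x^3 + 24*x^2 + 90*x + 108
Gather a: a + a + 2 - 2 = 2*a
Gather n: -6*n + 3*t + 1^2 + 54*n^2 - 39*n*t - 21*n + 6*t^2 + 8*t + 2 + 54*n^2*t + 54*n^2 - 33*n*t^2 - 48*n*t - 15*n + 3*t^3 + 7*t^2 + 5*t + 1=n^2*(54*t + 108) + n*(-33*t^2 - 87*t - 42) + 3*t^3 + 13*t^2 + 16*t + 4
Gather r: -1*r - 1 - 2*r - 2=-3*r - 3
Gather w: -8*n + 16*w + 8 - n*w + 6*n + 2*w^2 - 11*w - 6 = -2*n + 2*w^2 + w*(5 - n) + 2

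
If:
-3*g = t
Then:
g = -t/3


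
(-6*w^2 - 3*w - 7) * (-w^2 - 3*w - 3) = 6*w^4 + 21*w^3 + 34*w^2 + 30*w + 21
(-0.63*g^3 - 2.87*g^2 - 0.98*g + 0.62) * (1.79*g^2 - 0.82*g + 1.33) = -1.1277*g^5 - 4.6207*g^4 - 0.2387*g^3 - 1.9037*g^2 - 1.8118*g + 0.8246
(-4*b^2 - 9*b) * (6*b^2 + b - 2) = -24*b^4 - 58*b^3 - b^2 + 18*b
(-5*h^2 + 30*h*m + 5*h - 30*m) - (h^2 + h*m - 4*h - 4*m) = -6*h^2 + 29*h*m + 9*h - 26*m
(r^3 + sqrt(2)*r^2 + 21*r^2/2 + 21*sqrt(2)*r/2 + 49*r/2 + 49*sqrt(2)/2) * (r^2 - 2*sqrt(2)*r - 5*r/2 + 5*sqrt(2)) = r^5 - sqrt(2)*r^4 + 8*r^4 - 8*sqrt(2)*r^3 - 23*r^3/4 - 373*r^2/4 + 7*sqrt(2)*r^2/4 + 7*r + 245*sqrt(2)*r/4 + 245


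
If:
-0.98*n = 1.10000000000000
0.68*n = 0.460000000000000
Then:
No Solution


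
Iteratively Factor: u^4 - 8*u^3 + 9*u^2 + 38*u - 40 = (u + 2)*(u^3 - 10*u^2 + 29*u - 20) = (u - 1)*(u + 2)*(u^2 - 9*u + 20) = (u - 5)*(u - 1)*(u + 2)*(u - 4)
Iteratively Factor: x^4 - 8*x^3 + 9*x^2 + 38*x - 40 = (x - 1)*(x^3 - 7*x^2 + 2*x + 40) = (x - 5)*(x - 1)*(x^2 - 2*x - 8) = (x - 5)*(x - 1)*(x + 2)*(x - 4)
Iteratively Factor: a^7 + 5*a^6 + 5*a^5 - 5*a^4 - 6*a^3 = (a)*(a^6 + 5*a^5 + 5*a^4 - 5*a^3 - 6*a^2) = a^2*(a^5 + 5*a^4 + 5*a^3 - 5*a^2 - 6*a) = a^2*(a - 1)*(a^4 + 6*a^3 + 11*a^2 + 6*a) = a^2*(a - 1)*(a + 3)*(a^3 + 3*a^2 + 2*a) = a^2*(a - 1)*(a + 2)*(a + 3)*(a^2 + a) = a^2*(a - 1)*(a + 1)*(a + 2)*(a + 3)*(a)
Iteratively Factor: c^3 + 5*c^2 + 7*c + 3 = (c + 3)*(c^2 + 2*c + 1) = (c + 1)*(c + 3)*(c + 1)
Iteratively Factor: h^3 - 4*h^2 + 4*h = (h - 2)*(h^2 - 2*h) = h*(h - 2)*(h - 2)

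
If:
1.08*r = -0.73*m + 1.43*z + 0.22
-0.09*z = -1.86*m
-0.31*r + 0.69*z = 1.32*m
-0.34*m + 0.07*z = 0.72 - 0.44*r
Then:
No Solution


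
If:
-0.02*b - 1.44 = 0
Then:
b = -72.00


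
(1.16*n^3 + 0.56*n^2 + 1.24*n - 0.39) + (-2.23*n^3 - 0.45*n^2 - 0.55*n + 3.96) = -1.07*n^3 + 0.11*n^2 + 0.69*n + 3.57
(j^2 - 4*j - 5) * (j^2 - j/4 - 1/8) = j^4 - 17*j^3/4 - 33*j^2/8 + 7*j/4 + 5/8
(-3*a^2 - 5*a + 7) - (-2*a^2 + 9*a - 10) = -a^2 - 14*a + 17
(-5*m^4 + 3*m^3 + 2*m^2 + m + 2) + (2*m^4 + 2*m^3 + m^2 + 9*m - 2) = -3*m^4 + 5*m^3 + 3*m^2 + 10*m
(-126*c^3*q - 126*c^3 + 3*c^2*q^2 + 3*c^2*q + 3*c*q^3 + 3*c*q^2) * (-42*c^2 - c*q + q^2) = 5292*c^5*q + 5292*c^5 - 255*c^3*q^3 - 255*c^3*q^2 + 3*c*q^5 + 3*c*q^4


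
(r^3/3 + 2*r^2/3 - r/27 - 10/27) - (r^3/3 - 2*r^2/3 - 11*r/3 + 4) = 4*r^2/3 + 98*r/27 - 118/27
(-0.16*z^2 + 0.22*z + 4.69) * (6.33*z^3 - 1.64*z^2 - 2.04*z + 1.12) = -1.0128*z^5 + 1.655*z^4 + 29.6533*z^3 - 8.3196*z^2 - 9.3212*z + 5.2528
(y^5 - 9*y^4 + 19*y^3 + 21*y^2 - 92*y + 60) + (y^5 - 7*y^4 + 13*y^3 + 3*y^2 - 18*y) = 2*y^5 - 16*y^4 + 32*y^3 + 24*y^2 - 110*y + 60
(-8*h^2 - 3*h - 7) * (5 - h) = 8*h^3 - 37*h^2 - 8*h - 35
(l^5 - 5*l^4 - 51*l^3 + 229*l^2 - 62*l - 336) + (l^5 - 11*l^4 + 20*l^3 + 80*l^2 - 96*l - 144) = 2*l^5 - 16*l^4 - 31*l^3 + 309*l^2 - 158*l - 480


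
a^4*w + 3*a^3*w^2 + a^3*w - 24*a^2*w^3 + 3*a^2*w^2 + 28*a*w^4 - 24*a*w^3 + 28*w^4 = (a - 2*w)^2*(a + 7*w)*(a*w + w)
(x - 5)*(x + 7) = x^2 + 2*x - 35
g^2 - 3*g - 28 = (g - 7)*(g + 4)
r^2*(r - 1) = r^3 - r^2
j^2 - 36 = (j - 6)*(j + 6)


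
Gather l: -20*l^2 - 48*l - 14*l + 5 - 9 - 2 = -20*l^2 - 62*l - 6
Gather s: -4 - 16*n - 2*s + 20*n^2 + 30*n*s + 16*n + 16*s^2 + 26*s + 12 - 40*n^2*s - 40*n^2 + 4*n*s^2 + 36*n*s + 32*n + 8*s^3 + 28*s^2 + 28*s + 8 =-20*n^2 + 32*n + 8*s^3 + s^2*(4*n + 44) + s*(-40*n^2 + 66*n + 52) + 16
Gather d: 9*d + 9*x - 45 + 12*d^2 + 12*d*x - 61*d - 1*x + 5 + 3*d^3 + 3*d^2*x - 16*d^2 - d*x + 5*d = 3*d^3 + d^2*(3*x - 4) + d*(11*x - 47) + 8*x - 40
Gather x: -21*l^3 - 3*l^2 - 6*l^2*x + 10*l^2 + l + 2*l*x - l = -21*l^3 + 7*l^2 + x*(-6*l^2 + 2*l)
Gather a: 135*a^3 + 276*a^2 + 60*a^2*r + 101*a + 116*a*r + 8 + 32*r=135*a^3 + a^2*(60*r + 276) + a*(116*r + 101) + 32*r + 8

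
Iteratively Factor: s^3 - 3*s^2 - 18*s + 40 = (s - 2)*(s^2 - s - 20) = (s - 2)*(s + 4)*(s - 5)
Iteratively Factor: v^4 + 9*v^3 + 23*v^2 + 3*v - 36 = (v - 1)*(v^3 + 10*v^2 + 33*v + 36) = (v - 1)*(v + 3)*(v^2 + 7*v + 12) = (v - 1)*(v + 3)^2*(v + 4)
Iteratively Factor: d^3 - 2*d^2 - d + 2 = (d + 1)*(d^2 - 3*d + 2) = (d - 2)*(d + 1)*(d - 1)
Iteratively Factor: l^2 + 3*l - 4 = (l + 4)*(l - 1)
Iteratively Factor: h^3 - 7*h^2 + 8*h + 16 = (h + 1)*(h^2 - 8*h + 16) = (h - 4)*(h + 1)*(h - 4)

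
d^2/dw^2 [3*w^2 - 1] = 6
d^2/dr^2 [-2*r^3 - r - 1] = -12*r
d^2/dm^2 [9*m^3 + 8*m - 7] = 54*m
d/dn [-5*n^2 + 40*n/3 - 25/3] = 40/3 - 10*n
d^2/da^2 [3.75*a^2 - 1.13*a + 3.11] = 7.50000000000000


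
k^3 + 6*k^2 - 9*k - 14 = (k - 2)*(k + 1)*(k + 7)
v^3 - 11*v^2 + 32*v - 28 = (v - 7)*(v - 2)^2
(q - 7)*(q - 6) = q^2 - 13*q + 42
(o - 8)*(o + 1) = o^2 - 7*o - 8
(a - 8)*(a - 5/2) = a^2 - 21*a/2 + 20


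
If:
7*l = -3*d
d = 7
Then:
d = 7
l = -3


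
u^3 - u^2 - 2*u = u*(u - 2)*(u + 1)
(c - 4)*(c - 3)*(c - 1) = c^3 - 8*c^2 + 19*c - 12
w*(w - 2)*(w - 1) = w^3 - 3*w^2 + 2*w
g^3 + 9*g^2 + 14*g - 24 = (g - 1)*(g + 4)*(g + 6)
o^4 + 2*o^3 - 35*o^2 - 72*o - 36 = (o - 6)*(o + 1)^2*(o + 6)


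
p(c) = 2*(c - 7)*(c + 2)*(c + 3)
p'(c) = 2*(c - 7)*(c + 2) + 2*(c - 7)*(c + 3) + 2*(c + 2)*(c + 3)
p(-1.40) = -16.13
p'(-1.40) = -35.04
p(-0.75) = -43.59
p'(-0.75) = -48.62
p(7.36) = 69.82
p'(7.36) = 208.14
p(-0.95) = -34.22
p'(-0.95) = -44.98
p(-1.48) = -13.41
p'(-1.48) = -33.02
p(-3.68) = -24.40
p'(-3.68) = 52.69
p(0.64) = -122.23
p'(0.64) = -60.66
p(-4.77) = -115.41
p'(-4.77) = 116.68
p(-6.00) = -312.00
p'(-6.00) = 206.00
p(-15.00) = -6864.00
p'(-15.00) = 1412.00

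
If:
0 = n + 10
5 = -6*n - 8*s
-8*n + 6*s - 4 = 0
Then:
No Solution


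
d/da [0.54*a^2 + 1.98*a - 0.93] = 1.08*a + 1.98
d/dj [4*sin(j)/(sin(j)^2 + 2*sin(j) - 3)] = 4*(cos(j)^2 - 4)*cos(j)/((sin(j) - 1)^2*(sin(j) + 3)^2)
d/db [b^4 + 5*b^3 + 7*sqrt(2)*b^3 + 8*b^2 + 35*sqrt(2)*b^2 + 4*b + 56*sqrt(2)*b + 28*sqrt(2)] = 4*b^3 + 15*b^2 + 21*sqrt(2)*b^2 + 16*b + 70*sqrt(2)*b + 4 + 56*sqrt(2)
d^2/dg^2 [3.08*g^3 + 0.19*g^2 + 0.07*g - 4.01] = 18.48*g + 0.38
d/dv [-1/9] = 0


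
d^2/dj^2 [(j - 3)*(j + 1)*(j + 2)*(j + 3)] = 12*j^2 + 18*j - 14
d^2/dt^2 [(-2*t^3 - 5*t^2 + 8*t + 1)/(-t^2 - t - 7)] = 2*(-25*t^3 - 66*t^2 + 459*t + 307)/(t^6 + 3*t^5 + 24*t^4 + 43*t^3 + 168*t^2 + 147*t + 343)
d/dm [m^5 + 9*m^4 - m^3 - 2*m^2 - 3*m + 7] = 5*m^4 + 36*m^3 - 3*m^2 - 4*m - 3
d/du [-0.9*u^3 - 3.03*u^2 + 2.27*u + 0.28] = -2.7*u^2 - 6.06*u + 2.27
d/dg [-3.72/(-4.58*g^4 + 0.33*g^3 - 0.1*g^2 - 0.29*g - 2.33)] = (-68.1504*g^3 + 3.6828*g^2 - 0.744*g - 1.0788)/(4.58*g^4 - 0.33*g^3 + 0.1*g^2 + 0.29*g + 2.33)^2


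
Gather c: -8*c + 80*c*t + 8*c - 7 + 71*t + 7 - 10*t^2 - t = 80*c*t - 10*t^2 + 70*t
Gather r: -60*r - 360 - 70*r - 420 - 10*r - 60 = -140*r - 840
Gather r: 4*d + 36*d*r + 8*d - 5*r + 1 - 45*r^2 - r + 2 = 12*d - 45*r^2 + r*(36*d - 6) + 3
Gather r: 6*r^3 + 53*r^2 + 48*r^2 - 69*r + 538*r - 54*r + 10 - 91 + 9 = 6*r^3 + 101*r^2 + 415*r - 72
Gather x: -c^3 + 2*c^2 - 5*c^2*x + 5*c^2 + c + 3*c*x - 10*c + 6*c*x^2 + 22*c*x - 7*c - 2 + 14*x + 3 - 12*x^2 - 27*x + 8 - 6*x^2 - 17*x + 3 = -c^3 + 7*c^2 - 16*c + x^2*(6*c - 18) + x*(-5*c^2 + 25*c - 30) + 12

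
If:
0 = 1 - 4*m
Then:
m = 1/4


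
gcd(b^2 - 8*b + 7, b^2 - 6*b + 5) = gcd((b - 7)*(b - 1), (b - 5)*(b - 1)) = b - 1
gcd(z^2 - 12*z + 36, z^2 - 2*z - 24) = z - 6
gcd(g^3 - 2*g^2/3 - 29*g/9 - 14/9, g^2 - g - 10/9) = g + 2/3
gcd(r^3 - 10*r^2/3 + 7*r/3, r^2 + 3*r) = r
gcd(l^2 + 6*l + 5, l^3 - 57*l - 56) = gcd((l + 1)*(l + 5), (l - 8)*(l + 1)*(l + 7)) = l + 1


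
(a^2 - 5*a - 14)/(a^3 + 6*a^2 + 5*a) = (a^2 - 5*a - 14)/(a*(a^2 + 6*a + 5))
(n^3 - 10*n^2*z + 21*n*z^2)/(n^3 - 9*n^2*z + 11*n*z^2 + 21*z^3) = n/(n + z)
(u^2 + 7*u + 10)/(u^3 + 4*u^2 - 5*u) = (u + 2)/(u*(u - 1))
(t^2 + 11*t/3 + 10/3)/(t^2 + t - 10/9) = 3*(t + 2)/(3*t - 2)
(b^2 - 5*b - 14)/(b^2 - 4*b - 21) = (b + 2)/(b + 3)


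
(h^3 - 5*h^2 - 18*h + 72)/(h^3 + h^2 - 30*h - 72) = (h - 3)/(h + 3)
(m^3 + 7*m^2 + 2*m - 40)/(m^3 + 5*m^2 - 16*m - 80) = (m - 2)/(m - 4)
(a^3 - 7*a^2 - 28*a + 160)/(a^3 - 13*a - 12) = (a^2 - 3*a - 40)/(a^2 + 4*a + 3)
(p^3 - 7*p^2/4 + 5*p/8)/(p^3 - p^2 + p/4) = (4*p - 5)/(2*(2*p - 1))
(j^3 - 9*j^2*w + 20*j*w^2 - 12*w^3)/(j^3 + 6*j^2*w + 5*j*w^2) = (j^3 - 9*j^2*w + 20*j*w^2 - 12*w^3)/(j*(j^2 + 6*j*w + 5*w^2))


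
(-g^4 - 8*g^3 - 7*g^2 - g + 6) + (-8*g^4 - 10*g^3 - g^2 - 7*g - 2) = -9*g^4 - 18*g^3 - 8*g^2 - 8*g + 4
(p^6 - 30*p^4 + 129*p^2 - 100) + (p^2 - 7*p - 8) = p^6 - 30*p^4 + 130*p^2 - 7*p - 108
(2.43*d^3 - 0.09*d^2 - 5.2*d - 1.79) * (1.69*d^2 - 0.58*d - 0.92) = 4.1067*d^5 - 1.5615*d^4 - 10.9714*d^3 + 0.0737000000000001*d^2 + 5.8222*d + 1.6468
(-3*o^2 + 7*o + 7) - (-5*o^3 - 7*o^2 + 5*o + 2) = 5*o^3 + 4*o^2 + 2*o + 5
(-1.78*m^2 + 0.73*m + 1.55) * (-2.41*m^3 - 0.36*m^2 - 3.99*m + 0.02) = 4.2898*m^5 - 1.1185*m^4 + 3.1039*m^3 - 3.5063*m^2 - 6.1699*m + 0.031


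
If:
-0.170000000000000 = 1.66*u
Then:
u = -0.10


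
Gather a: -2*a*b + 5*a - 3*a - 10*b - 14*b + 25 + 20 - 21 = a*(2 - 2*b) - 24*b + 24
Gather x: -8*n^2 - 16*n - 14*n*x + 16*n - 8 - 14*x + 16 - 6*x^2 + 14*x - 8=-8*n^2 - 14*n*x - 6*x^2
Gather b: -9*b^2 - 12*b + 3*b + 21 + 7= -9*b^2 - 9*b + 28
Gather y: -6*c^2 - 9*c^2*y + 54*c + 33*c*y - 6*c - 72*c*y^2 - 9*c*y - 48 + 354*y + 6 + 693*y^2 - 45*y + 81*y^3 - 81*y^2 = -6*c^2 + 48*c + 81*y^3 + y^2*(612 - 72*c) + y*(-9*c^2 + 24*c + 309) - 42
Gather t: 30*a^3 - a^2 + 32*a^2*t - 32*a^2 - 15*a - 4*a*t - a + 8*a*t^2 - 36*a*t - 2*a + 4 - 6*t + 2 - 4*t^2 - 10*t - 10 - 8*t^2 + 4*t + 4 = 30*a^3 - 33*a^2 - 18*a + t^2*(8*a - 12) + t*(32*a^2 - 40*a - 12)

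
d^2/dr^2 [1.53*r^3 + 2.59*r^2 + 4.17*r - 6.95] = 9.18*r + 5.18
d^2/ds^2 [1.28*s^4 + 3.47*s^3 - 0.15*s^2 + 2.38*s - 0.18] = 15.36*s^2 + 20.82*s - 0.3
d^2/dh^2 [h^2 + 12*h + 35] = 2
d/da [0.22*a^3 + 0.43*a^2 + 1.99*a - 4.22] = 0.66*a^2 + 0.86*a + 1.99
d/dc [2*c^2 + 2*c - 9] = 4*c + 2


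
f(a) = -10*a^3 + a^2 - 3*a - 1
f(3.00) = -271.00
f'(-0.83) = -25.33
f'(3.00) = -267.00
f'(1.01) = -31.58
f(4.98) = -1226.20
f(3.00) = -271.00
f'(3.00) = -267.00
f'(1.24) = -46.65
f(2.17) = -104.98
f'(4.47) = -593.49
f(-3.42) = 420.97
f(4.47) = -887.58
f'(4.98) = -737.05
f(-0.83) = 7.90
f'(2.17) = -139.93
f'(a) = -30*a^2 + 2*a - 3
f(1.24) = -22.25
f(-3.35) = 396.23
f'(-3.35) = -346.38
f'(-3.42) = -360.73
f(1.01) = -13.31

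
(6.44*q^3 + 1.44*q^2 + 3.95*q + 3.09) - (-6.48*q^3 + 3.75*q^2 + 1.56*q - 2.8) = 12.92*q^3 - 2.31*q^2 + 2.39*q + 5.89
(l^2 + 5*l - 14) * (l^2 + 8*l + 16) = l^4 + 13*l^3 + 42*l^2 - 32*l - 224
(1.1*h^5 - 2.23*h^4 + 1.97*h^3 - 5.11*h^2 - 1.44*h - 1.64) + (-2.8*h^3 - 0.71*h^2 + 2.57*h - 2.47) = 1.1*h^5 - 2.23*h^4 - 0.83*h^3 - 5.82*h^2 + 1.13*h - 4.11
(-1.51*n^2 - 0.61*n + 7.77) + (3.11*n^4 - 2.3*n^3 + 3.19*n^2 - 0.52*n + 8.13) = 3.11*n^4 - 2.3*n^3 + 1.68*n^2 - 1.13*n + 15.9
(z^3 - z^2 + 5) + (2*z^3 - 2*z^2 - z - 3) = 3*z^3 - 3*z^2 - z + 2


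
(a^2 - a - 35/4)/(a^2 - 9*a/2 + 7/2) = (a + 5/2)/(a - 1)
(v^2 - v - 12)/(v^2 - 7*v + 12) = (v + 3)/(v - 3)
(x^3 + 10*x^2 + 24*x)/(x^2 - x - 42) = x*(x + 4)/(x - 7)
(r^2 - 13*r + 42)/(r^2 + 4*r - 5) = (r^2 - 13*r + 42)/(r^2 + 4*r - 5)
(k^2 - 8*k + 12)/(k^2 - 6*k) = (k - 2)/k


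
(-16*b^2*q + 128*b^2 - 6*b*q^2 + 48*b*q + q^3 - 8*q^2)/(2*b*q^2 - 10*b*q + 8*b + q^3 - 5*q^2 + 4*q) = (-8*b*q + 64*b + q^2 - 8*q)/(q^2 - 5*q + 4)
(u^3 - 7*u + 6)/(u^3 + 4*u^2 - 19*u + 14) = (u + 3)/(u + 7)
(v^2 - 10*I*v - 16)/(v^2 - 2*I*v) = (v - 8*I)/v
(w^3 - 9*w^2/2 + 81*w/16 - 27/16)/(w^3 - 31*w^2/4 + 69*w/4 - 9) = (w - 3/4)/(w - 4)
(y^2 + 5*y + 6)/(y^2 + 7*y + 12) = (y + 2)/(y + 4)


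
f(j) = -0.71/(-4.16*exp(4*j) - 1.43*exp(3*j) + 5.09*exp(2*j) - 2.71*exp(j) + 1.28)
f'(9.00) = 0.00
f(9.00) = 0.00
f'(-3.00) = -0.06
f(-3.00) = -0.61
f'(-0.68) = -0.52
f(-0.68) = -0.94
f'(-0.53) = -1.54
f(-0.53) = -1.08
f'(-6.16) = -0.00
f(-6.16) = -0.56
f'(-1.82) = -0.15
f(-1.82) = -0.74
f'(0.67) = -0.05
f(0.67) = 0.01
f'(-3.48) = -0.04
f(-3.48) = -0.59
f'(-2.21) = -0.12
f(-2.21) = -0.68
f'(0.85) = -0.02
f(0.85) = 0.01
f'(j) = -0.71*(16.64*exp(4*j) + 4.29*exp(3*j) - 10.18*exp(2*j) + 2.71*exp(j))/(-4.16*exp(4*j) - 1.43*exp(3*j) + 5.09*exp(2*j) - 2.71*exp(j) + 1.28)^2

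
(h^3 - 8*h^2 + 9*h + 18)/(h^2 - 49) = (h^3 - 8*h^2 + 9*h + 18)/(h^2 - 49)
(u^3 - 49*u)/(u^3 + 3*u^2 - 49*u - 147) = u/(u + 3)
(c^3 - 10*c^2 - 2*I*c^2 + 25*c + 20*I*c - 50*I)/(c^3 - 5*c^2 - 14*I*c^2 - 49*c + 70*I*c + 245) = (c^2 - c*(5 + 2*I) + 10*I)/(c^2 - 14*I*c - 49)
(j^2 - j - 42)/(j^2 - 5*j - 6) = (-j^2 + j + 42)/(-j^2 + 5*j + 6)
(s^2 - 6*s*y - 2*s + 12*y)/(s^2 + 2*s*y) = (s^2 - 6*s*y - 2*s + 12*y)/(s*(s + 2*y))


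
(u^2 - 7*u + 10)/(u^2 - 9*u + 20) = (u - 2)/(u - 4)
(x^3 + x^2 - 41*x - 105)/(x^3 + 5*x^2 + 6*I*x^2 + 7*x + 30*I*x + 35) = (x^2 - 4*x - 21)/(x^2 + 6*I*x + 7)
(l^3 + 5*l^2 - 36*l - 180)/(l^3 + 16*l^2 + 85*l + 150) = (l - 6)/(l + 5)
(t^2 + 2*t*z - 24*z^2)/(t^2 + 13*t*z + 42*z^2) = (t - 4*z)/(t + 7*z)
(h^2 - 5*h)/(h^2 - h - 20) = h/(h + 4)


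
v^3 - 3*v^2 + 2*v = v*(v - 2)*(v - 1)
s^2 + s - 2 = (s - 1)*(s + 2)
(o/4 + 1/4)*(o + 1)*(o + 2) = o^3/4 + o^2 + 5*o/4 + 1/2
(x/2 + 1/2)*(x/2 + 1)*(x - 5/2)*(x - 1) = x^4/4 - x^3/8 - 3*x^2/2 + x/8 + 5/4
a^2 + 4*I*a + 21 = (a - 3*I)*(a + 7*I)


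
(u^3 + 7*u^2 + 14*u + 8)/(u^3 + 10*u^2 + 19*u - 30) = (u^3 + 7*u^2 + 14*u + 8)/(u^3 + 10*u^2 + 19*u - 30)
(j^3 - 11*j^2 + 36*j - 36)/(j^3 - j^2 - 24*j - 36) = (j^2 - 5*j + 6)/(j^2 + 5*j + 6)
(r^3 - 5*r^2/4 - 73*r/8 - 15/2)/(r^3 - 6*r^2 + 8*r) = (8*r^2 + 22*r + 15)/(8*r*(r - 2))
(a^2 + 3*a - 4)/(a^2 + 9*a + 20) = (a - 1)/(a + 5)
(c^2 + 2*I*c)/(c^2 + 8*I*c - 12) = c/(c + 6*I)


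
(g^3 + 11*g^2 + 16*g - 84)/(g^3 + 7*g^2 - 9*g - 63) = (g^2 + 4*g - 12)/(g^2 - 9)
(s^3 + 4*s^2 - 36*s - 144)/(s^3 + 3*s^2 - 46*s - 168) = (s - 6)/(s - 7)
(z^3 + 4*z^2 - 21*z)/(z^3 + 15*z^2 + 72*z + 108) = z*(z^2 + 4*z - 21)/(z^3 + 15*z^2 + 72*z + 108)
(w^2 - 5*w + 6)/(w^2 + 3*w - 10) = (w - 3)/(w + 5)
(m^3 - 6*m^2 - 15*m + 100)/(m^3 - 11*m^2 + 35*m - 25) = (m + 4)/(m - 1)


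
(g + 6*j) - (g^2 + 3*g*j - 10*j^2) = -g^2 - 3*g*j + g + 10*j^2 + 6*j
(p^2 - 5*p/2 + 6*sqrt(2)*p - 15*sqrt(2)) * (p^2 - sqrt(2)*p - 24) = p^4 - 5*p^3/2 + 5*sqrt(2)*p^3 - 36*p^2 - 25*sqrt(2)*p^2/2 - 144*sqrt(2)*p + 90*p + 360*sqrt(2)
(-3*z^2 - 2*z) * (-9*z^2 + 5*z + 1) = 27*z^4 + 3*z^3 - 13*z^2 - 2*z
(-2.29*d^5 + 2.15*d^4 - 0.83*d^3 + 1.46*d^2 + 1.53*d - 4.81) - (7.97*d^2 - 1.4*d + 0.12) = -2.29*d^5 + 2.15*d^4 - 0.83*d^3 - 6.51*d^2 + 2.93*d - 4.93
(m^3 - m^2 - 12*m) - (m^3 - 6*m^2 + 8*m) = 5*m^2 - 20*m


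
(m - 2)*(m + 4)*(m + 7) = m^3 + 9*m^2 + 6*m - 56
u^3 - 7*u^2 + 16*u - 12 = (u - 3)*(u - 2)^2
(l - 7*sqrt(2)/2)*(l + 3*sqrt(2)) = l^2 - sqrt(2)*l/2 - 21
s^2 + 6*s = s*(s + 6)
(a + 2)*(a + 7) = a^2 + 9*a + 14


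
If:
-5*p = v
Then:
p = -v/5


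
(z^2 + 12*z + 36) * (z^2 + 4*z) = z^4 + 16*z^3 + 84*z^2 + 144*z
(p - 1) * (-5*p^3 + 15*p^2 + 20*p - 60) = -5*p^4 + 20*p^3 + 5*p^2 - 80*p + 60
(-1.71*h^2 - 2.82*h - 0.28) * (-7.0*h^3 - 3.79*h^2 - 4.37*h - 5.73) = 11.97*h^5 + 26.2209*h^4 + 20.1205*h^3 + 23.1829*h^2 + 17.3822*h + 1.6044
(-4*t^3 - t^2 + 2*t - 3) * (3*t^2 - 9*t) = -12*t^5 + 33*t^4 + 15*t^3 - 27*t^2 + 27*t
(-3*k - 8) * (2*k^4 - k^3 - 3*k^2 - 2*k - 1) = -6*k^5 - 13*k^4 + 17*k^3 + 30*k^2 + 19*k + 8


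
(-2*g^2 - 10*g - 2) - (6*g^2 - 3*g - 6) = -8*g^2 - 7*g + 4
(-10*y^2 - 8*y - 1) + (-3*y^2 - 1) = -13*y^2 - 8*y - 2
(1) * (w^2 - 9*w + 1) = w^2 - 9*w + 1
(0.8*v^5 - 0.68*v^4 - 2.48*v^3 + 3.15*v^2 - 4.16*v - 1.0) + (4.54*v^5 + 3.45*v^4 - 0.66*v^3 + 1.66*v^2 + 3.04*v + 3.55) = 5.34*v^5 + 2.77*v^4 - 3.14*v^3 + 4.81*v^2 - 1.12*v + 2.55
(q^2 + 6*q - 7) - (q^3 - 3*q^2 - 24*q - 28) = -q^3 + 4*q^2 + 30*q + 21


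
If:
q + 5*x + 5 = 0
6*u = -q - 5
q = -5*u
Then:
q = 25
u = -5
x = -6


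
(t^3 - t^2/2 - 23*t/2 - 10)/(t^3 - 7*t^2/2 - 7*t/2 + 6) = (2*t^2 + 7*t + 5)/(2*t^2 + t - 3)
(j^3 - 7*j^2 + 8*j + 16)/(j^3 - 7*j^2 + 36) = (j^3 - 7*j^2 + 8*j + 16)/(j^3 - 7*j^2 + 36)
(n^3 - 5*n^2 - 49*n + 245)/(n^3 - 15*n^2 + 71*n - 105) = (n + 7)/(n - 3)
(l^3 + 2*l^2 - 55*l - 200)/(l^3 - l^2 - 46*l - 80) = (l + 5)/(l + 2)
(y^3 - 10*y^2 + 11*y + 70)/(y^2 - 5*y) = y - 5 - 14/y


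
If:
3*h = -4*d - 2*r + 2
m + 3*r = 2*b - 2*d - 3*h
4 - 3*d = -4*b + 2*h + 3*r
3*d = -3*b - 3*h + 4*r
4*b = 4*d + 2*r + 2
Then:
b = -71/103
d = -133/103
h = 232/103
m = -635/103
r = 21/103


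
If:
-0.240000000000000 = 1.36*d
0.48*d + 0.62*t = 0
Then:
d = -0.18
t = 0.14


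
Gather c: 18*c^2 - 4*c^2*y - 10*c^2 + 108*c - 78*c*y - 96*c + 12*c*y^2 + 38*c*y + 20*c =c^2*(8 - 4*y) + c*(12*y^2 - 40*y + 32)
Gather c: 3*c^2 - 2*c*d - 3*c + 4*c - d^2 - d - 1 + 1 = 3*c^2 + c*(1 - 2*d) - d^2 - d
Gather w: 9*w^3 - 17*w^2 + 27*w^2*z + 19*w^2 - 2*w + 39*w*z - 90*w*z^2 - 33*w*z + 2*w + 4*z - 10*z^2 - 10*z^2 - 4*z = 9*w^3 + w^2*(27*z + 2) + w*(-90*z^2 + 6*z) - 20*z^2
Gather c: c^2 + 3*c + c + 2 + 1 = c^2 + 4*c + 3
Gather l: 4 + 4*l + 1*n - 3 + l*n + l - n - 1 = l*(n + 5)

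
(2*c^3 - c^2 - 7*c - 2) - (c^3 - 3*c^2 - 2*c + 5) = c^3 + 2*c^2 - 5*c - 7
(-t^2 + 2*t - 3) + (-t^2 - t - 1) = -2*t^2 + t - 4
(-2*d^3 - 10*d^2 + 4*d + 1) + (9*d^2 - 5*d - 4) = -2*d^3 - d^2 - d - 3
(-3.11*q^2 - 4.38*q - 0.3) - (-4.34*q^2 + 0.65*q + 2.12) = 1.23*q^2 - 5.03*q - 2.42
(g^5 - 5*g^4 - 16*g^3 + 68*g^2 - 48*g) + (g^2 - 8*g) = g^5 - 5*g^4 - 16*g^3 + 69*g^2 - 56*g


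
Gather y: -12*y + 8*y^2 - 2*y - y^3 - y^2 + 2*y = -y^3 + 7*y^2 - 12*y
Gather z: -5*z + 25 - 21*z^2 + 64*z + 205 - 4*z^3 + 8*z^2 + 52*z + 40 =-4*z^3 - 13*z^2 + 111*z + 270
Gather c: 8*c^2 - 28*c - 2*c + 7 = 8*c^2 - 30*c + 7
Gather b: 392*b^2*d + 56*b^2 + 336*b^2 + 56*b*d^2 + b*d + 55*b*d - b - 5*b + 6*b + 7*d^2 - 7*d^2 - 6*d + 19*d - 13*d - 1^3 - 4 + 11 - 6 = b^2*(392*d + 392) + b*(56*d^2 + 56*d)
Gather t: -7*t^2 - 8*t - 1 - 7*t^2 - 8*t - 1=-14*t^2 - 16*t - 2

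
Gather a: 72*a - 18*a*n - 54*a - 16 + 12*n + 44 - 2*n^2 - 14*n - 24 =a*(18 - 18*n) - 2*n^2 - 2*n + 4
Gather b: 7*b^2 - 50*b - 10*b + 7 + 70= 7*b^2 - 60*b + 77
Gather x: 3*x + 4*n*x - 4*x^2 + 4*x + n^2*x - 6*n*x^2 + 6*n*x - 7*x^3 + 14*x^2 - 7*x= -7*x^3 + x^2*(10 - 6*n) + x*(n^2 + 10*n)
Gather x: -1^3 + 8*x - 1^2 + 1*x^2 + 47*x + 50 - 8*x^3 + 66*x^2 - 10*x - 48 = -8*x^3 + 67*x^2 + 45*x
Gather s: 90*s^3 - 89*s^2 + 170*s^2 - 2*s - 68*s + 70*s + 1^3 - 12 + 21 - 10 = 90*s^3 + 81*s^2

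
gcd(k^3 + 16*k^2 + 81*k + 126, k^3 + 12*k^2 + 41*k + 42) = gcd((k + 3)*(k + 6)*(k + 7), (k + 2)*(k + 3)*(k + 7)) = k^2 + 10*k + 21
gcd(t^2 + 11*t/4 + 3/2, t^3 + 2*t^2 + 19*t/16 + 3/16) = t + 3/4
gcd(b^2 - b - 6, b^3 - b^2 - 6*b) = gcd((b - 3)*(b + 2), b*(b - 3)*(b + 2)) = b^2 - b - 6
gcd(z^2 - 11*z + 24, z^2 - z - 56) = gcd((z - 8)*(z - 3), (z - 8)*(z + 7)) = z - 8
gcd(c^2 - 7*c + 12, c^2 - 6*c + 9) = c - 3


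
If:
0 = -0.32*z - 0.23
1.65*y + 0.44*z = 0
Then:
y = 0.19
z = -0.72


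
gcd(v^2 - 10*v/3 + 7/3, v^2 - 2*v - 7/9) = v - 7/3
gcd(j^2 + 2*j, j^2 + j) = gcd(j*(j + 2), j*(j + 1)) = j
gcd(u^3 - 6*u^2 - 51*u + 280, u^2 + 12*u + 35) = u + 7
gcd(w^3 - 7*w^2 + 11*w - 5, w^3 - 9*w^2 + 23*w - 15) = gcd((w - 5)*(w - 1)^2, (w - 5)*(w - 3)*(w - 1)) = w^2 - 6*w + 5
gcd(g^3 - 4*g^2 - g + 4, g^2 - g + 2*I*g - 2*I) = g - 1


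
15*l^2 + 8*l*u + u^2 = (3*l + u)*(5*l + u)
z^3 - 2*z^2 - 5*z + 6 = (z - 3)*(z - 1)*(z + 2)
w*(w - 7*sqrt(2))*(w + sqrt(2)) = w^3 - 6*sqrt(2)*w^2 - 14*w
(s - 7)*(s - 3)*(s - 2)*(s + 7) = s^4 - 5*s^3 - 43*s^2 + 245*s - 294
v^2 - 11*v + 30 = (v - 6)*(v - 5)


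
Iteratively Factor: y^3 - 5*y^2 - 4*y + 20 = (y + 2)*(y^2 - 7*y + 10) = (y - 5)*(y + 2)*(y - 2)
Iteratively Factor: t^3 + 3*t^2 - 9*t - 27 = (t + 3)*(t^2 - 9) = (t - 3)*(t + 3)*(t + 3)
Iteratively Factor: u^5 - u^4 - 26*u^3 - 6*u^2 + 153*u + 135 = (u - 3)*(u^4 + 2*u^3 - 20*u^2 - 66*u - 45) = (u - 5)*(u - 3)*(u^3 + 7*u^2 + 15*u + 9) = (u - 5)*(u - 3)*(u + 3)*(u^2 + 4*u + 3) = (u - 5)*(u - 3)*(u + 1)*(u + 3)*(u + 3)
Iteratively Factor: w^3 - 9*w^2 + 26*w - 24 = (w - 2)*(w^2 - 7*w + 12) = (w - 3)*(w - 2)*(w - 4)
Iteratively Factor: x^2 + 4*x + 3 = (x + 1)*(x + 3)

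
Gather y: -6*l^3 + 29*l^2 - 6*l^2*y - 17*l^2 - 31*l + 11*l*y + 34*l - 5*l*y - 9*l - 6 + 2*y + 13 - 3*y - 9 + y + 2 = -6*l^3 + 12*l^2 - 6*l + y*(-6*l^2 + 6*l)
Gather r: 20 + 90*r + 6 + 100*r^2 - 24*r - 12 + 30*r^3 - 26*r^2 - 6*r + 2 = 30*r^3 + 74*r^2 + 60*r + 16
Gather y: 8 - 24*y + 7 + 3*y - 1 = 14 - 21*y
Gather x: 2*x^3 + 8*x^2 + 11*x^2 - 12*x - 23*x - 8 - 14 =2*x^3 + 19*x^2 - 35*x - 22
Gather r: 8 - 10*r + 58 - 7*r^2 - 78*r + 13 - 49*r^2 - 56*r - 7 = -56*r^2 - 144*r + 72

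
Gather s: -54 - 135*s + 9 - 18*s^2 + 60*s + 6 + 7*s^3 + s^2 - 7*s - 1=7*s^3 - 17*s^2 - 82*s - 40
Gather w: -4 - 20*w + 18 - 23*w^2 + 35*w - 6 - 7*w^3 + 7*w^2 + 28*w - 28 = -7*w^3 - 16*w^2 + 43*w - 20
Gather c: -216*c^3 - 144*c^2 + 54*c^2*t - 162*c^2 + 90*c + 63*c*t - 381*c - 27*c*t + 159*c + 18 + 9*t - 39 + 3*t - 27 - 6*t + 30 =-216*c^3 + c^2*(54*t - 306) + c*(36*t - 132) + 6*t - 18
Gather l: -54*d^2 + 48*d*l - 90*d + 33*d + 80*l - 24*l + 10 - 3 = -54*d^2 - 57*d + l*(48*d + 56) + 7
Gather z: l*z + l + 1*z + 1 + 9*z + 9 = l + z*(l + 10) + 10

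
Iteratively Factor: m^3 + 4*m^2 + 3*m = (m + 3)*(m^2 + m) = m*(m + 3)*(m + 1)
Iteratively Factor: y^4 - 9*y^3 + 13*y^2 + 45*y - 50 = (y - 5)*(y^3 - 4*y^2 - 7*y + 10) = (y - 5)*(y - 1)*(y^2 - 3*y - 10) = (y - 5)*(y - 1)*(y + 2)*(y - 5)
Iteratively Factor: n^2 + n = (n + 1)*(n)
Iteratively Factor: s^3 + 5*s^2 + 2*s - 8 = (s + 2)*(s^2 + 3*s - 4) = (s - 1)*(s + 2)*(s + 4)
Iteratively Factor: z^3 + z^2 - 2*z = (z)*(z^2 + z - 2) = z*(z + 2)*(z - 1)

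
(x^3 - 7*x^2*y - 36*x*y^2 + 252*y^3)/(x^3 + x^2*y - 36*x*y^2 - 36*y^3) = (x - 7*y)/(x + y)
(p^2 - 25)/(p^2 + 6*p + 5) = (p - 5)/(p + 1)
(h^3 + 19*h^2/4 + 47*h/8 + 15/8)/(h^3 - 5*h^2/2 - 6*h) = (8*h^3 + 38*h^2 + 47*h + 15)/(4*h*(2*h^2 - 5*h - 12))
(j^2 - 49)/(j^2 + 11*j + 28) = (j - 7)/(j + 4)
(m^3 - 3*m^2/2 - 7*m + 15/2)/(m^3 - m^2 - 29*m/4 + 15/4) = 2*(m - 1)/(2*m - 1)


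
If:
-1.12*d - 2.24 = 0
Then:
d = -2.00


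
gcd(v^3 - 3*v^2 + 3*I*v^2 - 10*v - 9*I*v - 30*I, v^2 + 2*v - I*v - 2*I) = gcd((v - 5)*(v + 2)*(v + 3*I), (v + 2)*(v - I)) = v + 2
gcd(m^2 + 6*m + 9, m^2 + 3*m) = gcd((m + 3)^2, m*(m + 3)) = m + 3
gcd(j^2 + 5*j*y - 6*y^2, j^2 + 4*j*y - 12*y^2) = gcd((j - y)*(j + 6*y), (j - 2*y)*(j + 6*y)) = j + 6*y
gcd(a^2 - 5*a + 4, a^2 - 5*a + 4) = a^2 - 5*a + 4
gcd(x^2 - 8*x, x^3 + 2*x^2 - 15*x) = x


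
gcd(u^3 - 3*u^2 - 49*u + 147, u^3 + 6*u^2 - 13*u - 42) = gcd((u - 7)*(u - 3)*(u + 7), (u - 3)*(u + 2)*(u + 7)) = u^2 + 4*u - 21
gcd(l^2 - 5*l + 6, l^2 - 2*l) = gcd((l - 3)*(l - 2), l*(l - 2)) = l - 2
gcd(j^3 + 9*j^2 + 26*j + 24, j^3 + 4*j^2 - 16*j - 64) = j + 4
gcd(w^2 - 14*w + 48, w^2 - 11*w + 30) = w - 6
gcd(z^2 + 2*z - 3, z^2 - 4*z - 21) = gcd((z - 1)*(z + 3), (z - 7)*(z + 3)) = z + 3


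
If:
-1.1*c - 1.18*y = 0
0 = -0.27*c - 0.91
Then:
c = -3.37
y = 3.14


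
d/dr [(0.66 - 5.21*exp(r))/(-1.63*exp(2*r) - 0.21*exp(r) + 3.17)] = (-8.4923*exp(2*r) + 2.1516*exp(r) - 16.3771)*exp(r)/(2.6569*exp(4*r) + 0.6846*exp(3*r) - 10.2901*exp(2*r) - 1.3314*exp(r) + 10.0489)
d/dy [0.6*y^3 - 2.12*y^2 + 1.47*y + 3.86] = 1.8*y^2 - 4.24*y + 1.47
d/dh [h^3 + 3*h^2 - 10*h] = 3*h^2 + 6*h - 10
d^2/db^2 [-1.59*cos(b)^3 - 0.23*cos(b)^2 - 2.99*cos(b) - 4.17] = 4.1825*cos(b) + 0.46*cos(2*b) + 3.5775*cos(3*b)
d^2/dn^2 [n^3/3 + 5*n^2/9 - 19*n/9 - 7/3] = 2*n + 10/9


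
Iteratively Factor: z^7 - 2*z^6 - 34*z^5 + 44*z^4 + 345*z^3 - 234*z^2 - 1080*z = (z + 3)*(z^6 - 5*z^5 - 19*z^4 + 101*z^3 + 42*z^2 - 360*z) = (z + 2)*(z + 3)*(z^5 - 7*z^4 - 5*z^3 + 111*z^2 - 180*z) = (z - 5)*(z + 2)*(z + 3)*(z^4 - 2*z^3 - 15*z^2 + 36*z) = z*(z - 5)*(z + 2)*(z + 3)*(z^3 - 2*z^2 - 15*z + 36) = z*(z - 5)*(z + 2)*(z + 3)*(z + 4)*(z^2 - 6*z + 9) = z*(z - 5)*(z - 3)*(z + 2)*(z + 3)*(z + 4)*(z - 3)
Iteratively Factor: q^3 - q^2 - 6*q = (q)*(q^2 - q - 6) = q*(q + 2)*(q - 3)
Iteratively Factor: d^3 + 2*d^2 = (d + 2)*(d^2) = d*(d + 2)*(d)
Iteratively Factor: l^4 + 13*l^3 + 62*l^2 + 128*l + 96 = (l + 4)*(l^3 + 9*l^2 + 26*l + 24) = (l + 2)*(l + 4)*(l^2 + 7*l + 12) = (l + 2)*(l + 3)*(l + 4)*(l + 4)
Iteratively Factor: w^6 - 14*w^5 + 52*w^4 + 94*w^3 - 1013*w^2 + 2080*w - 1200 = (w - 5)*(w^5 - 9*w^4 + 7*w^3 + 129*w^2 - 368*w + 240) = (w - 5)*(w - 3)*(w^4 - 6*w^3 - 11*w^2 + 96*w - 80) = (w - 5)*(w - 3)*(w + 4)*(w^3 - 10*w^2 + 29*w - 20) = (w - 5)^2*(w - 3)*(w + 4)*(w^2 - 5*w + 4) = (w - 5)^2*(w - 3)*(w - 1)*(w + 4)*(w - 4)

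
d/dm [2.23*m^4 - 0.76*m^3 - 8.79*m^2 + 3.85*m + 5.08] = 8.92*m^3 - 2.28*m^2 - 17.58*m + 3.85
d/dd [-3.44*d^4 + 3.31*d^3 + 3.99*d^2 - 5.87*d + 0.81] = -13.76*d^3 + 9.93*d^2 + 7.98*d - 5.87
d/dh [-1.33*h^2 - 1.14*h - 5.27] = -2.66*h - 1.14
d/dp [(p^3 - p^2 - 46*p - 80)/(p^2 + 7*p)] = (p^4 + 14*p^3 + 39*p^2 + 160*p + 560)/(p^2*(p^2 + 14*p + 49))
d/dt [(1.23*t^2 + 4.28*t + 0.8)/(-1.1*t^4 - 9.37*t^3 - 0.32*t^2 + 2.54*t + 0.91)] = (2.706*t^5 + 25.6491*t^4 + 83.7272*t^3 + 26.9818*t^2 + 2.7506*t + 1.8628)/(1.21*t^8 + 20.614*t^7 + 88.5009*t^6 + 0.408799999999998*t^5 - 49.4992*t^4 - 18.679*t^3 + 5.8692*t^2 + 4.6228*t + 0.8281)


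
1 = 1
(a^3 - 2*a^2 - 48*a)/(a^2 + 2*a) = (a^2 - 2*a - 48)/(a + 2)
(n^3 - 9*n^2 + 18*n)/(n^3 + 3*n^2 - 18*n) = (n - 6)/(n + 6)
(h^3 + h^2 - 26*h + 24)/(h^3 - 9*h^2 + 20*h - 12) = (h^2 + 2*h - 24)/(h^2 - 8*h + 12)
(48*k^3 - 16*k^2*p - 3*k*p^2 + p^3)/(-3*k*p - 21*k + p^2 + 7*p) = (-16*k^2 + p^2)/(p + 7)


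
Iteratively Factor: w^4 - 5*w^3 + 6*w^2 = (w)*(w^3 - 5*w^2 + 6*w) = w*(w - 3)*(w^2 - 2*w) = w*(w - 3)*(w - 2)*(w)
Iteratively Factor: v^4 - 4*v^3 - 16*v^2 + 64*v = (v)*(v^3 - 4*v^2 - 16*v + 64) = v*(v - 4)*(v^2 - 16) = v*(v - 4)*(v + 4)*(v - 4)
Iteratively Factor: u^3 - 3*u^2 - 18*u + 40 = (u - 2)*(u^2 - u - 20) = (u - 2)*(u + 4)*(u - 5)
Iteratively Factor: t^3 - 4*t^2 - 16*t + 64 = (t - 4)*(t^2 - 16) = (t - 4)*(t + 4)*(t - 4)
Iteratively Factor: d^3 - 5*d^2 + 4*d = (d)*(d^2 - 5*d + 4) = d*(d - 4)*(d - 1)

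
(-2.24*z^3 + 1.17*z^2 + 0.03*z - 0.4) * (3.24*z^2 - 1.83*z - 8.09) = -7.2576*z^5 + 7.89*z^4 + 16.0777*z^3 - 10.8162*z^2 + 0.4893*z + 3.236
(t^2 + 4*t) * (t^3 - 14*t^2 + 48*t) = t^5 - 10*t^4 - 8*t^3 + 192*t^2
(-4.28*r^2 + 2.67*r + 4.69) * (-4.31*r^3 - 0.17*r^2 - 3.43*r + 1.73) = 18.4468*r^5 - 10.7801*r^4 - 5.9874*r^3 - 17.3598*r^2 - 11.4676*r + 8.1137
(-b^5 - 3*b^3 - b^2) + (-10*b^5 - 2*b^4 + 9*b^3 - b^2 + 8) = -11*b^5 - 2*b^4 + 6*b^3 - 2*b^2 + 8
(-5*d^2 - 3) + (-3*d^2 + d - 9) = -8*d^2 + d - 12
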